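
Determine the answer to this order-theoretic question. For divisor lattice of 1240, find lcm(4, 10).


In a divisor lattice, join = lcm (least common multiple).
Compute lcm iteratively: start with first element, then lcm(current, next).
Elements: [4, 10]
lcm(4,10) = 20
Final lcm = 20


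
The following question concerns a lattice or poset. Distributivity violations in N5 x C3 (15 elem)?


Distributive law: a ^ (b v c) = (a ^ b) v (a ^ c).
Check all 15^3 = 3375 ordered triples (a,b,c).
  e.g. a=(b,0), b=(a,0), c=(c,0): lhs=(b,0) != rhs=(a,0)
  e.g. a=(b,0), b=(a,0), c=(c,1): lhs=(b,0) != rhs=(a,0)
Total violating triples: 54


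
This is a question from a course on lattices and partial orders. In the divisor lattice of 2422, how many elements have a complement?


An element a is complemented if some b has a meet b = bottom, a join b = top.
a is complemented iff gcd(a, n/a)=1, i.e. a is a unitary divisor of 2422.
Complemented elements: 1, 2, 7, 14, 173, 346, ... (2 more)
Count: 8


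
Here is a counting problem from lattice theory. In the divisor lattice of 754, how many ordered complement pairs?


Complement pair (a,b): a meet b = bottom, a join b = top.
Here: gcd(a,b)=1 and lcm(a,b)=754, i.e. a*b=754 with a,b coprime.
Pairs found: (1,754), (2,377), (13,58), (26,29), ... (4 more)
Total ordered pairs: 8


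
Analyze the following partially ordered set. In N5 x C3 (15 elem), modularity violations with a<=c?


Modular law: if a <= c then a v (b ^ c) = (a v b) ^ c.
Check all triples (a,b,c) with a <= c among 15 elements.
  e.g. a=(a,0), b=(c,0), c=(b,0): lhs=(a,0) != rhs=(b,0)
  e.g. a=(a,0), b=(c,1), c=(b,0): lhs=(a,0) != rhs=(b,0)
Total violating triples: 18


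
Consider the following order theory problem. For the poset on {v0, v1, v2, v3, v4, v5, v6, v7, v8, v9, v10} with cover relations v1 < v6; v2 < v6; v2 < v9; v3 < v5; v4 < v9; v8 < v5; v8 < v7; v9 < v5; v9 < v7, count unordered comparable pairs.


A comparable pair {a,b} has a < b or b < a in the order.
Count unordered pairs where one element is strictly below the other.
Examples: {v1,v6}, {v2,v5}, {v2,v6}, {v2,v7}, ...
Total comparable pairs: 13


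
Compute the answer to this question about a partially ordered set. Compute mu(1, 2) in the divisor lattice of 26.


In a divisor lattice, mu(a,b) = mu(b/a) where mu is the classical Mobius function.
b/a = 2/1 = 2
Prime factorization of 2: primes [2]
2 is squarefree with 1 prime factor(s), so mu(2) = (-1)^1 = -1


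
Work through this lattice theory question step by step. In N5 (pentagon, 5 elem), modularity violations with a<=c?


Modular law: if a <= c then a v (b ^ c) = (a v b) ^ c.
Check all triples (a,b,c) with a <= c among 5 elements.
  e.g. a=a, b=c, c=b: lhs=a != rhs=b
Total violating triples: 1


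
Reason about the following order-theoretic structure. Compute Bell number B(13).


B(n) = number of set partitions of an n-element set.
B(n) satisfies the recurrence: B(n+1) = sum_k C(n,k)*B(k).
B(13) = 27644437


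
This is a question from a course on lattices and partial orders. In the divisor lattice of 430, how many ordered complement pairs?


Complement pair (a,b): a meet b = bottom, a join b = top.
Here: gcd(a,b)=1 and lcm(a,b)=430, i.e. a*b=430 with a,b coprime.
Pairs found: (1,430), (2,215), (5,86), (10,43), ... (4 more)
Total ordered pairs: 8


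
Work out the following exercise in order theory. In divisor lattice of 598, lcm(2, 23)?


Join=lcm.
gcd(2,23)=1
lcm=46


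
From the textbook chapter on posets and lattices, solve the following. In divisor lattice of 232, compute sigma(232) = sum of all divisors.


sigma(n) = sum of divisors.
Divisors of 232: [1, 2, 4, 8, 29, 58, 116, 232]
Sum = 450


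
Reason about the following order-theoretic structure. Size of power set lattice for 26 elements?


Power set = 2^n.
2^26 = 67108864


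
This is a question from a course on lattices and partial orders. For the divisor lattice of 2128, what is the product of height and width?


Height = length of longest chain minus 1; width = size of largest antichain.
A maximum chain: 1 | 19 | 133 | 266 | 532 | 1064 | 2128  (height 6).
A maximum antichain: {4, 14, 38, 133}  (width 4).
Product = 6 * 4 = 24


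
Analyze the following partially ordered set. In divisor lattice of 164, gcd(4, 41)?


Meet=gcd.
gcd(4,41)=1


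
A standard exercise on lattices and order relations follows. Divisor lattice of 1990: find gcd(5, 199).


In a divisor lattice, meet = gcd (greatest common divisor).
By Euclidean algorithm or factoring: gcd(5,199) = 1


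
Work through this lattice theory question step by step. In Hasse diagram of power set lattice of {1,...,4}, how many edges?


A cover relation a -< b holds when a < b with no c strictly between.
Cover relations:
  {} -< {1}
  {} -< {2}
  {} -< {3}
  {} -< {4}
  {1} -< {1,2}
  {1} -< {1,3}
  {1} -< {1,4}
  {2} -< {1,2}
  ...24 more
Total: 32


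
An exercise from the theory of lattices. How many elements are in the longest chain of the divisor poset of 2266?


A chain is a totally ordered subset; we count the number of elements in a maximum chain.
Compute, for each element x, the size of the longest chain ending at x:
  1: 1
  2: 2
  11: 2
  103: 2
  22: 3
  206: 3
  ...
A maximum chain: 1 < 2 < 22 < 2266
Number of elements in the longest chain: 4


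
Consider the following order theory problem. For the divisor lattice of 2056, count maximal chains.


A maximal chain goes from the minimum element to a maximal element via cover relations.
Counting all min-to-max paths in the cover graph.
Total maximal chains: 4


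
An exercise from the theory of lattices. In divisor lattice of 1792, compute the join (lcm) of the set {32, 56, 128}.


In a divisor lattice, join = lcm (least common multiple).
Compute lcm iteratively: start with first element, then lcm(current, next).
Elements: [32, 56, 128]
lcm(32,56) = 224
lcm(224,128) = 896
Final lcm = 896


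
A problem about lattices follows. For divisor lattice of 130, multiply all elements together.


Divisors of 130: [1, 2, 5, 10, 13, 26, 65, 130]
Product = n^(d(n)/2) = 130^(8/2)
Product = 285610000


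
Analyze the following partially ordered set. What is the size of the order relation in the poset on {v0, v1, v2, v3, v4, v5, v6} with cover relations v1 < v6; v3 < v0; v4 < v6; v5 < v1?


The order relation is {(a,b) : a <= b}, reflexive so it includes (a,a).
Examples: (v0,v0), (v1,v1), (v1,v6), (v2,v2), (v3,v0), ...
Total ordered pairs: 12


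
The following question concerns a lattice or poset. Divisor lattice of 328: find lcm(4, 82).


In a divisor lattice, join = lcm (least common multiple).
gcd(4,82) = 2
lcm(4,82) = 4*82/gcd = 328/2 = 164


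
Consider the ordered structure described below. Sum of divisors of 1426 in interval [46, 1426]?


Interval [46,1426] in divisors of 1426: [46, 1426]
Sum = 1472


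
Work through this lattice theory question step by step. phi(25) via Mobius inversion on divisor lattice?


phi(n) = n * prod_{p|n} (1 - 1/p).
Prime divisors of 25: [5]
phi(25) = 25 * (1 - 1/5)
phi(25) = 20


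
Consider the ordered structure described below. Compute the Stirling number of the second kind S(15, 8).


S(n,k) = k*S(n-1,k) + S(n-1,k-1).
S(14,8) = 20912320, S(14,7) = 49329280
S(15,8) = 8*20912320 + 49329280 = 167298560 + 49329280
S(15,8) = 216627840


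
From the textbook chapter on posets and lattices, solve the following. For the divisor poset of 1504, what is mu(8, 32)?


In a divisor lattice, mu(a,b) = mu(b/a) where mu is the classical Mobius function.
b/a = 32/8 = 4
Prime factorization of 4: primes [2]
4 is not squarefree, so mu(4) = 0


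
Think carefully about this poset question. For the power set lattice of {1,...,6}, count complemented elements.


An element a is complemented if some b has a meet b = bottom, a join b = top.
every subset A has complement S\A, so all elements are complemented.
Complemented elements: {}, {1}, {2}, {3}, {4}, {5}, ... (58 more)
Count: 64


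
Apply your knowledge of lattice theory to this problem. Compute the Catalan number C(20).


C(n) = C(2n, n) / (n+1).
C(40, 20) = 137846528820
C(20) = 137846528820 / 21 = 6564120420


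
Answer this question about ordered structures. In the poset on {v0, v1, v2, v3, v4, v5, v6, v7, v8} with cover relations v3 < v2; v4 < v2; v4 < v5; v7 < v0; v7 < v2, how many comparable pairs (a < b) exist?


A comparable pair {a,b} has a < b or b < a in the order.
Count unordered pairs where one element is strictly below the other.
Examples: {v0,v7}, {v2,v3}, {v2,v4}, {v2,v7}, ...
Total comparable pairs: 5


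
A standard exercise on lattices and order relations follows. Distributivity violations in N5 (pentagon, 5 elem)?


Distributive law: a ^ (b v c) = (a ^ b) v (a ^ c).
Check all 5^3 = 125 ordered triples (a,b,c).
  e.g. a=b, b=a, c=c: lhs=b != rhs=a
  e.g. a=b, b=c, c=a: lhs=b != rhs=a
Total violating triples: 2


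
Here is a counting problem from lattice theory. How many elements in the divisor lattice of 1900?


Divisors of 1900: [1, 2, 4, 5, 10, 19, 20, 25, 38, 50, 76, 95, 100, 190, 380, 475, 950, 1900]
Count: 18


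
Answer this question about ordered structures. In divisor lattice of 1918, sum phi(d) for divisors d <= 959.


Divisors of 1918 up to 959: [1, 2, 7, 14, 137, 274, 959]
phi values: [1, 1, 6, 6, 136, 136, 816]
Sum = 1102


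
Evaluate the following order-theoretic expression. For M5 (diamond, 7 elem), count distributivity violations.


Distributive law: a ^ (b v c) = (a ^ b) v (a ^ c).
Check all 7^3 = 343 ordered triples (a,b,c).
  e.g. a=a1, b=a2, c=a3: lhs=a1 != rhs=0
  e.g. a=a1, b=a2, c=a4: lhs=a1 != rhs=0
Total violating triples: 60


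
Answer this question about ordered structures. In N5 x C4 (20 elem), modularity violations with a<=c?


Modular law: if a <= c then a v (b ^ c) = (a v b) ^ c.
Check all triples (a,b,c) with a <= c among 20 elements.
  e.g. a=(a,0), b=(c,0), c=(b,0): lhs=(a,0) != rhs=(b,0)
  e.g. a=(a,0), b=(c,1), c=(b,0): lhs=(a,0) != rhs=(b,0)
Total violating triples: 40


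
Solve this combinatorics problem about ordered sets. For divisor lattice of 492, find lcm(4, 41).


In a divisor lattice, join = lcm (least common multiple).
Compute lcm iteratively: start with first element, then lcm(current, next).
Elements: [4, 41]
lcm(4,41) = 164
Final lcm = 164


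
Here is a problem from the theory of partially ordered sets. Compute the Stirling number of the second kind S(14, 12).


S(n,k) = k*S(n-1,k) + S(n-1,k-1).
S(13,12) = 78, S(13,11) = 2431
S(14,12) = 12*78 + 2431 = 936 + 2431
S(14,12) = 3367


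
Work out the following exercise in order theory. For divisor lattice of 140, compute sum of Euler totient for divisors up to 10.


Divisors of 140 up to 10: [1, 2, 4, 5, 7, 10]
phi values: [1, 1, 2, 4, 6, 4]
Sum = 18


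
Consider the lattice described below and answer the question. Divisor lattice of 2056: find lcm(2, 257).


In a divisor lattice, join = lcm (least common multiple).
gcd(2,257) = 1
lcm(2,257) = 2*257/gcd = 514/1 = 514


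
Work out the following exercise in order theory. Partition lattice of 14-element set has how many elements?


B(n) = number of set partitions of an n-element set.
B(n) satisfies the recurrence: B(n+1) = sum_k C(n,k)*B(k).
B(14) = 190899322


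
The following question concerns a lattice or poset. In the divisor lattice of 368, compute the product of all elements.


Divisors of 368: [1, 2, 4, 8, 16, 23, 46, 92, 184, 368]
Product = n^(d(n)/2) = 368^(10/2)
Product = 6748994797568


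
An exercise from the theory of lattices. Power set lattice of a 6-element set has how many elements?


Power set = 2^n.
2^6 = 64


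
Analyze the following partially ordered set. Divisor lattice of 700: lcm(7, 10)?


Join=lcm.
gcd(7,10)=1
lcm=70


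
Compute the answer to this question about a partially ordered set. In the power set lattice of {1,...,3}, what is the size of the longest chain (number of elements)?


A chain is a totally ordered subset; we count the number of elements in a maximum chain.
Compute, for each element x, the size of the longest chain ending at x:
  {}: 1
  {1}: 2
  {2}: 2
  {3}: 2
  {1,2}: 3
  {1,3}: 3
  ...
A maximum chain: {} < {1} < {1,2} < {1,2,3}
Number of elements in the longest chain: 4


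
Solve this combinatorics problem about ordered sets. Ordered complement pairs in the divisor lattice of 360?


Complement pair (a,b): a meet b = bottom, a join b = top.
Here: gcd(a,b)=1 and lcm(a,b)=360, i.e. a*b=360 with a,b coprime.
Pairs found: (1,360), (5,72), (8,45), (9,40), ... (4 more)
Total ordered pairs: 8


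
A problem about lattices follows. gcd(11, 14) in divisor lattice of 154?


Meet=gcd.
gcd(11,14)=1


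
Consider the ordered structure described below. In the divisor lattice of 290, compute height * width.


Height = length of longest chain minus 1; width = size of largest antichain.
A maximum chain: 1 | 29 | 145 | 290  (height 3).
A maximum antichain: {2, 5, 29}  (width 3).
Product = 3 * 3 = 9


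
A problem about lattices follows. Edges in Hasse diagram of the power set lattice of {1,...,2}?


A cover relation a -< b holds when a < b with no c strictly between.
Cover relations:
  {} -< {1}
  {} -< {2}
  {1} -< {1,2}
  {2} -< {1,2}
Total: 4


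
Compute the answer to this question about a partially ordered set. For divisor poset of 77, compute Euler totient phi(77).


phi(n) = n * prod_{p|n} (1 - 1/p).
Prime divisors of 77: [7, 11]
phi(77) = 77 * (1 - 1/7) * (1 - 1/11)
phi(77) = 60


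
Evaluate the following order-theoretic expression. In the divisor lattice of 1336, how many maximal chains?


A maximal chain goes from the minimum element to a maximal element via cover relations.
Counting all min-to-max paths in the cover graph.
Total maximal chains: 4


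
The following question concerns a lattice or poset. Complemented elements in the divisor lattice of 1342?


An element a is complemented if some b has a meet b = bottom, a join b = top.
a is complemented iff gcd(a, n/a)=1, i.e. a is a unitary divisor of 1342.
Complemented elements: 1, 2, 11, 22, 61, 122, ... (2 more)
Count: 8


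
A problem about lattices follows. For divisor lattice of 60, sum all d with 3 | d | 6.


Interval [3,6] in divisors of 60: [3, 6]
Sum = 9


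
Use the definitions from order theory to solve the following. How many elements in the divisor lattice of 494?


Divisors of 494: [1, 2, 13, 19, 26, 38, 247, 494]
Count: 8


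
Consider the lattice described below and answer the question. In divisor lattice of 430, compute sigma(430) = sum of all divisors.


sigma(n) = sum of divisors.
Divisors of 430: [1, 2, 5, 10, 43, 86, 215, 430]
Sum = 792


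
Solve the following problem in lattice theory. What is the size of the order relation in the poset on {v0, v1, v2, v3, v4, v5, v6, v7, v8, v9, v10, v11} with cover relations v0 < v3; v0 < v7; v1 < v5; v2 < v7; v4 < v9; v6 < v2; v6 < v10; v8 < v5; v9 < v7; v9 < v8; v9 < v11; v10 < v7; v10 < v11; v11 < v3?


The order relation is {(a,b) : a <= b}, reflexive so it includes (a,a).
Examples: (v0,v0), (v0,v3), (v0,v7), (v1,v1), (v1,v5), ...
Total ordered pairs: 37


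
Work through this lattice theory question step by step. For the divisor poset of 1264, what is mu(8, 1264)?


In a divisor lattice, mu(a,b) = mu(b/a) where mu is the classical Mobius function.
b/a = 1264/8 = 158
Prime factorization of 158: primes [2, 79]
158 is squarefree with 2 prime factor(s), so mu(158) = (-1)^2 = 1


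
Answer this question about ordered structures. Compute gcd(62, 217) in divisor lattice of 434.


In a divisor lattice, meet = gcd (greatest common divisor).
By Euclidean algorithm or factoring: gcd(62,217) = 31


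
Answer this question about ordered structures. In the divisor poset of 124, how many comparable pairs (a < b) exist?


A comparable pair {a,b} has a < b or b < a in the order.
Count unordered pairs where one element is strictly below the other.
Examples: {1,2}, {1,4}, {1,31}, {1,62}, ...
Total comparable pairs: 12


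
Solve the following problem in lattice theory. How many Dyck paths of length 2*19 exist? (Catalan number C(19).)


C(n) = C(2n, n) / (n+1).
C(38, 19) = 35345263800
C(19) = 35345263800 / 20 = 1767263190


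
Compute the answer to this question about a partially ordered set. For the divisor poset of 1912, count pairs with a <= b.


The order relation is {(a,b) : a <= b}, reflexive so it includes (a,a).
Examples: (1,1), (1,1912), (1,2), (1,239), (1,4), ...
Total ordered pairs: 30


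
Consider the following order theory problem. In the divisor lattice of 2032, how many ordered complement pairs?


Complement pair (a,b): a meet b = bottom, a join b = top.
Here: gcd(a,b)=1 and lcm(a,b)=2032, i.e. a*b=2032 with a,b coprime.
Pairs found: (1,2032), (16,127), (127,16), (2032,1)
Total ordered pairs: 4


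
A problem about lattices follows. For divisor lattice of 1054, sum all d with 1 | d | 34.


Interval [1,34] in divisors of 1054: [1, 2, 17, 34]
Sum = 54


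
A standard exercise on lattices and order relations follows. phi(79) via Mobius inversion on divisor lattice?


phi(n) = n * prod_{p|n} (1 - 1/p).
Prime divisors of 79: [79]
phi(79) = 79 * (1 - 1/79)
phi(79) = 78


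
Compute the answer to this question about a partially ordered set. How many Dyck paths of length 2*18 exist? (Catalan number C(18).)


C(n) = C(2n, n) / (n+1).
C(36, 18) = 9075135300
C(18) = 9075135300 / 19 = 477638700


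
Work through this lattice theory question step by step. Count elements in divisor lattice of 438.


Divisors of 438: [1, 2, 3, 6, 73, 146, 219, 438]
Count: 8


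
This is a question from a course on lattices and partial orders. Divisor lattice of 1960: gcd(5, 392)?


Meet=gcd.
gcd(5,392)=1


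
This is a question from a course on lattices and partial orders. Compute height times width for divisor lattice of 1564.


Height = length of longest chain minus 1; width = size of largest antichain.
A maximum chain: 1 | 23 | 391 | 782 | 1564  (height 4).
A maximum antichain: {4, 34, 46, 391}  (width 4).
Product = 4 * 4 = 16


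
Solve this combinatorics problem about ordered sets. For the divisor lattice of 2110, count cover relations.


A cover relation a -< b holds when a < b with no c strictly between.
Cover relations:
  1 -< 2
  1 -< 5
  1 -< 211
  2 -< 10
  2 -< 422
  5 -< 10
  5 -< 1055
  10 -< 2110
  ...4 more
Total: 12


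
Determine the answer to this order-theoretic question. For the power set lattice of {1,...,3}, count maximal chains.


A maximal chain goes from the minimum element to a maximal element via cover relations.
Counting all min-to-max paths in the cover graph.
Total maximal chains: 6


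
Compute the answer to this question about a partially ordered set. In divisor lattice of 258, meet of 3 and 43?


In a divisor lattice, meet = gcd (greatest common divisor).
By Euclidean algorithm or factoring: gcd(3,43) = 1


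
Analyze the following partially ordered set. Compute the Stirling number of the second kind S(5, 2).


S(n,k) = k*S(n-1,k) + S(n-1,k-1).
S(4,2) = 7, S(4,1) = 1
S(5,2) = 2*7 + 1 = 14 + 1
S(5,2) = 15


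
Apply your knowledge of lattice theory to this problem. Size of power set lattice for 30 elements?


Power set = 2^n.
2^30 = 1073741824


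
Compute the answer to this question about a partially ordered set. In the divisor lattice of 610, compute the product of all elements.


Divisors of 610: [1, 2, 5, 10, 61, 122, 305, 610]
Product = n^(d(n)/2) = 610^(8/2)
Product = 138458410000


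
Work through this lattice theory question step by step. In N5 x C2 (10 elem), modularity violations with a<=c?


Modular law: if a <= c then a v (b ^ c) = (a v b) ^ c.
Check all triples (a,b,c) with a <= c among 10 elements.
  e.g. a=(a,0), b=(c,0), c=(b,0): lhs=(a,0) != rhs=(b,0)
  e.g. a=(a,0), b=(c,1), c=(b,0): lhs=(a,0) != rhs=(b,0)
Total violating triples: 6


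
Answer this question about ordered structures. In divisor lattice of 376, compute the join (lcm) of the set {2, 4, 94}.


In a divisor lattice, join = lcm (least common multiple).
Compute lcm iteratively: start with first element, then lcm(current, next).
Elements: [2, 4, 94]
lcm(2,4) = 4
lcm(4,94) = 188
Final lcm = 188


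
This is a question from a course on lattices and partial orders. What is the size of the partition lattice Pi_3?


B(n) = number of set partitions of an n-element set.
B(n) satisfies the recurrence: B(n+1) = sum_k C(n,k)*B(k).
B(3) = 5


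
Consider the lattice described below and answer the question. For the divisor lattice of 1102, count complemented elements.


An element a is complemented if some b has a meet b = bottom, a join b = top.
a is complemented iff gcd(a, n/a)=1, i.e. a is a unitary divisor of 1102.
Complemented elements: 1, 2, 19, 29, 38, 58, ... (2 more)
Count: 8


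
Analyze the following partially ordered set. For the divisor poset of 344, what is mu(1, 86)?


In a divisor lattice, mu(a,b) = mu(b/a) where mu is the classical Mobius function.
b/a = 86/1 = 86
Prime factorization of 86: primes [2, 43]
86 is squarefree with 2 prime factor(s), so mu(86) = (-1)^2 = 1


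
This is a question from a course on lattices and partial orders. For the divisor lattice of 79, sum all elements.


sigma(n) = sum of divisors.
Divisors of 79: [1, 79]
Sum = 80


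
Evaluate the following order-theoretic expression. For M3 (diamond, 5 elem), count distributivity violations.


Distributive law: a ^ (b v c) = (a ^ b) v (a ^ c).
Check all 5^3 = 125 ordered triples (a,b,c).
  e.g. a=a1, b=a2, c=a3: lhs=a1 != rhs=0
  e.g. a=a1, b=a3, c=a2: lhs=a1 != rhs=0
Total violating triples: 6


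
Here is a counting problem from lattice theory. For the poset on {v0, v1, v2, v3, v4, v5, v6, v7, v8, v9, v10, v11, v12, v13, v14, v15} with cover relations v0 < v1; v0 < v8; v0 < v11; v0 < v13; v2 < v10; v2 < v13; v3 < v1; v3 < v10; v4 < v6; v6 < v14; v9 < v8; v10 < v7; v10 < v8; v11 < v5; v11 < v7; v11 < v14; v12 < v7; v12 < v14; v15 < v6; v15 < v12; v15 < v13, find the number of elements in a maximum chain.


A chain is a totally ordered subset; we count the number of elements in a maximum chain.
Compute, for each element x, the size of the longest chain ending at x:
  v0: 1
  v2: 1
  v3: 1
  v4: 1
  v9: 1
  v15: 1
  ...
A maximum chain: v0 < v11 < v5
Number of elements in the longest chain: 3


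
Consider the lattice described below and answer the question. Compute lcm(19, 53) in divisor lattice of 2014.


In a divisor lattice, join = lcm (least common multiple).
gcd(19,53) = 1
lcm(19,53) = 19*53/gcd = 1007/1 = 1007


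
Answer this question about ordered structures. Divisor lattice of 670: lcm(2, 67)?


Join=lcm.
gcd(2,67)=1
lcm=134


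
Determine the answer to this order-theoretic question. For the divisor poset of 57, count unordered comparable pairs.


A comparable pair {a,b} has a < b or b < a in the order.
Count unordered pairs where one element is strictly below the other.
Examples: {1,3}, {1,19}, {1,57}, {3,57}, ...
Total comparable pairs: 5


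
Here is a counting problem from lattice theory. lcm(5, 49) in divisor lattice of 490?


Join=lcm.
gcd(5,49)=1
lcm=245


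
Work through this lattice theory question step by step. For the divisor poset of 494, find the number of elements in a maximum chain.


A chain is a totally ordered subset; we count the number of elements in a maximum chain.
Compute, for each element x, the size of the longest chain ending at x:
  1: 1
  2: 2
  13: 2
  19: 2
  26: 3
  38: 3
  ...
A maximum chain: 1 < 2 < 26 < 494
Number of elements in the longest chain: 4


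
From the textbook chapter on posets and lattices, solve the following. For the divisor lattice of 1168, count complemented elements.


An element a is complemented if some b has a meet b = bottom, a join b = top.
a is complemented iff gcd(a, n/a)=1, i.e. a is a unitary divisor of 1168.
Complemented elements: 1, 16, 73, 1168
Count: 4


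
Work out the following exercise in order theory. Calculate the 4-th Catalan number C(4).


C(n) = C(2n, n) / (n+1).
C(8, 4) = 70
C(4) = 70 / 5 = 14


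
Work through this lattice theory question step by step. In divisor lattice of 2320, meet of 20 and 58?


In a divisor lattice, meet = gcd (greatest common divisor).
By Euclidean algorithm or factoring: gcd(20,58) = 2


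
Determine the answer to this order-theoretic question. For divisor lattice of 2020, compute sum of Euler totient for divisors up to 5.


Divisors of 2020 up to 5: [1, 2, 4, 5]
phi values: [1, 1, 2, 4]
Sum = 8


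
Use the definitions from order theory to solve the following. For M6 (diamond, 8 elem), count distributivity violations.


Distributive law: a ^ (b v c) = (a ^ b) v (a ^ c).
Check all 8^3 = 512 ordered triples (a,b,c).
  e.g. a=a1, b=a2, c=a3: lhs=a1 != rhs=0
  e.g. a=a1, b=a2, c=a4: lhs=a1 != rhs=0
Total violating triples: 120


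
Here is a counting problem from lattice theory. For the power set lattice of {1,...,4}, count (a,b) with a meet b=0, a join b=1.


Complement pair (a,b): a meet b = bottom, a join b = top.
Here: A intersect B = {} and A union B = {1,...,4}.
Pairs found: ({},{1,2,3,4}), ({1},{2,3,4}), ({2},{1,3,4}), ({3},{1,2,4}), ... (12 more)
Total ordered pairs: 16


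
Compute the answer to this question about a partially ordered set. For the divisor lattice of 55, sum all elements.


sigma(n) = sum of divisors.
Divisors of 55: [1, 5, 11, 55]
Sum = 72


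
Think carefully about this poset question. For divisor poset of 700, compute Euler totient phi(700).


phi(n) = n * prod_{p|n} (1 - 1/p).
Prime divisors of 700: [2, 5, 7]
phi(700) = 700 * (1 - 1/2) * (1 - 1/5) * (1 - 1/7)
phi(700) = 240


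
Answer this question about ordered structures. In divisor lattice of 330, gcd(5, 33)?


Meet=gcd.
gcd(5,33)=1


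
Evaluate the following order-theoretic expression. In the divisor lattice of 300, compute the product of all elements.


Divisors of 300: [1, 2, 3, 4, 5, 6, 10, 12, 15, 20, 25, 30, 50, 60, 75, 100, 150, 300]
Product = n^(d(n)/2) = 300^(18/2)
Product = 19683000000000000000000


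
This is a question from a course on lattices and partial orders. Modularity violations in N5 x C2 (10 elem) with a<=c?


Modular law: if a <= c then a v (b ^ c) = (a v b) ^ c.
Check all triples (a,b,c) with a <= c among 10 elements.
  e.g. a=(a,0), b=(c,0), c=(b,0): lhs=(a,0) != rhs=(b,0)
  e.g. a=(a,0), b=(c,1), c=(b,0): lhs=(a,0) != rhs=(b,0)
Total violating triples: 6


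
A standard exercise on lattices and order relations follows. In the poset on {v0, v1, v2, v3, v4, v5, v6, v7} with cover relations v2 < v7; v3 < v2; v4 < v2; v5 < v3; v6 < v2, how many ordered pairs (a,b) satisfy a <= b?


The order relation is {(a,b) : a <= b}, reflexive so it includes (a,a).
Examples: (v0,v0), (v1,v1), (v2,v2), (v2,v7), (v3,v2), ...
Total ordered pairs: 18


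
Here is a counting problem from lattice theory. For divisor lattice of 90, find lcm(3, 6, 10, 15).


In a divisor lattice, join = lcm (least common multiple).
Compute lcm iteratively: start with first element, then lcm(current, next).
Elements: [3, 6, 10, 15]
lcm(3,6) = 6
lcm(6,10) = 30
lcm(30,15) = 30
Final lcm = 30


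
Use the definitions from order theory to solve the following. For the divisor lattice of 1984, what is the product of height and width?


Height = length of longest chain minus 1; width = size of largest antichain.
A maximum chain: 1 | 31 | 62 | 124 | 248 | 496 | 992 | 1984  (height 7).
A maximum antichain: {2, 31}  (width 2).
Product = 7 * 2 = 14


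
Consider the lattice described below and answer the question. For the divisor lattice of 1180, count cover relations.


A cover relation a -< b holds when a < b with no c strictly between.
Cover relations:
  1 -< 2
  1 -< 5
  1 -< 59
  2 -< 4
  2 -< 10
  2 -< 118
  4 -< 20
  4 -< 236
  ...12 more
Total: 20


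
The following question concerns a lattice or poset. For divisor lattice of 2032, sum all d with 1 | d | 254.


Interval [1,254] in divisors of 2032: [1, 2, 127, 254]
Sum = 384


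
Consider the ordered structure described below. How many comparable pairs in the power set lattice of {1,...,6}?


A comparable pair {a,b} has a < b or b < a in the order.
Count unordered pairs where one element is strictly below the other.
Examples: {{},{1}}, {{},{2}}, {{},{3}}, {{},{4}}, ...
Total comparable pairs: 665


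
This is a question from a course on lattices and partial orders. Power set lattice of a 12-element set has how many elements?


Power set = 2^n.
2^12 = 4096


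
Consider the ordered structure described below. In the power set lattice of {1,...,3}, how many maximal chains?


A maximal chain goes from the minimum element to a maximal element via cover relations.
Counting all min-to-max paths in the cover graph.
Total maximal chains: 6


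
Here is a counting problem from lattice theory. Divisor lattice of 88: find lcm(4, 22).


In a divisor lattice, join = lcm (least common multiple).
gcd(4,22) = 2
lcm(4,22) = 4*22/gcd = 88/2 = 44


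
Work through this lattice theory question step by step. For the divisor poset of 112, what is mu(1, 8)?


In a divisor lattice, mu(a,b) = mu(b/a) where mu is the classical Mobius function.
b/a = 8/1 = 8
Prime factorization of 8: primes [2]
8 is not squarefree, so mu(8) = 0


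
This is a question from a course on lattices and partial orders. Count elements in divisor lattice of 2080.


Divisors of 2080: [1, 2, 4, 5, 8, 10, 13, 16, 20, 26, 32, 40, 52, 65, 80, 104, 130, 160, 208, 260, 416, 520, 1040, 2080]
Count: 24


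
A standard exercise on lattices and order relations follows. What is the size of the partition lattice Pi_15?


B(n) = number of set partitions of an n-element set.
B(n) satisfies the recurrence: B(n+1) = sum_k C(n,k)*B(k).
B(15) = 1382958545


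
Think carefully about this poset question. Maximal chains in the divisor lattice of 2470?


A maximal chain goes from the minimum element to a maximal element via cover relations.
Counting all min-to-max paths in the cover graph.
Total maximal chains: 24


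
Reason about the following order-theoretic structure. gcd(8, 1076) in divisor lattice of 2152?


Meet=gcd.
gcd(8,1076)=4


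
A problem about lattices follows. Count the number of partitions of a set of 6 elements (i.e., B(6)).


B(n) = number of set partitions of an n-element set.
B(n) satisfies the recurrence: B(n+1) = sum_k C(n,k)*B(k).
B(6) = 203


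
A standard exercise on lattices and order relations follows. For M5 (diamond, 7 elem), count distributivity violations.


Distributive law: a ^ (b v c) = (a ^ b) v (a ^ c).
Check all 7^3 = 343 ordered triples (a,b,c).
  e.g. a=a1, b=a2, c=a3: lhs=a1 != rhs=0
  e.g. a=a1, b=a2, c=a4: lhs=a1 != rhs=0
Total violating triples: 60


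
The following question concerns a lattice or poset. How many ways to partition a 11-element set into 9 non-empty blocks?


S(n,k) = k*S(n-1,k) + S(n-1,k-1).
S(10,9) = 45, S(10,8) = 750
S(11,9) = 9*45 + 750 = 405 + 750
S(11,9) = 1155


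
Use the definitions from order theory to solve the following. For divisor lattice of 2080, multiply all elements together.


Divisors of 2080: [1, 2, 4, 5, 8, 10, 13, 16, 20, 26, 32, 40, 52, 65, 80, 104, 130, 160, 208, 260, 416, 520, 1040, 2080]
Product = n^(d(n)/2) = 2080^(24/2)
Product = 6557827967253220516257857536000000000000


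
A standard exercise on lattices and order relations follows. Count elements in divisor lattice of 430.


Divisors of 430: [1, 2, 5, 10, 43, 86, 215, 430]
Count: 8


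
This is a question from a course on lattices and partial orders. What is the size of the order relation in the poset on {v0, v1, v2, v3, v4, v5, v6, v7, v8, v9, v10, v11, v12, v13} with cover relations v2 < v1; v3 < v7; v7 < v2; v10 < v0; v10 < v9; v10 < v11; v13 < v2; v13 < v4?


The order relation is {(a,b) : a <= b}, reflexive so it includes (a,a).
Examples: (v0,v0), (v1,v1), (v10,v0), (v10,v10), (v10,v11), ...
Total ordered pairs: 26


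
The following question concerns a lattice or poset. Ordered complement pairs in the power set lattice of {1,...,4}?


Complement pair (a,b): a meet b = bottom, a join b = top.
Here: A intersect B = {} and A union B = {1,...,4}.
Pairs found: ({},{1,2,3,4}), ({1},{2,3,4}), ({2},{1,3,4}), ({3},{1,2,4}), ... (12 more)
Total ordered pairs: 16


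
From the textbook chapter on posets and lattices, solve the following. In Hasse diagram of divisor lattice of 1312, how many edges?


A cover relation a -< b holds when a < b with no c strictly between.
Cover relations:
  1 -< 2
  1 -< 41
  2 -< 4
  2 -< 82
  4 -< 8
  4 -< 164
  8 -< 16
  8 -< 328
  ...8 more
Total: 16


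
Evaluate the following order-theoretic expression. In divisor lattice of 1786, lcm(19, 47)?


Join=lcm.
gcd(19,47)=1
lcm=893


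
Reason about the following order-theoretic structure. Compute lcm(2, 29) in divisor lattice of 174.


In a divisor lattice, join = lcm (least common multiple).
gcd(2,29) = 1
lcm(2,29) = 2*29/gcd = 58/1 = 58


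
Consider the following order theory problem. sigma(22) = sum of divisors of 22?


sigma(n) = sum of divisors.
Divisors of 22: [1, 2, 11, 22]
Sum = 36


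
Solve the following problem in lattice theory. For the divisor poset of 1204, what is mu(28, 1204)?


In a divisor lattice, mu(a,b) = mu(b/a) where mu is the classical Mobius function.
b/a = 1204/28 = 43
Prime factorization of 43: primes [43]
43 is squarefree with 1 prime factor(s), so mu(43) = (-1)^1 = -1


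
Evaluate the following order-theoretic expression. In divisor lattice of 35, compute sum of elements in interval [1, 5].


Interval [1,5] in divisors of 35: [1, 5]
Sum = 6


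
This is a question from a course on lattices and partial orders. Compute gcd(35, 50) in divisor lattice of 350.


In a divisor lattice, meet = gcd (greatest common divisor).
By Euclidean algorithm or factoring: gcd(35,50) = 5


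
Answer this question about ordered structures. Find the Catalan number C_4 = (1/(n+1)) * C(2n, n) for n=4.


C(n) = C(2n, n) / (n+1).
C(8, 4) = 70
C(4) = 70 / 5 = 14


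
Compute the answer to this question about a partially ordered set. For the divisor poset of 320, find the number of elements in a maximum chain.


A chain is a totally ordered subset; we count the number of elements in a maximum chain.
Compute, for each element x, the size of the longest chain ending at x:
  1: 1
  2: 2
  5: 2
  4: 3
  8: 4
  10: 3
  ...
A maximum chain: 1 < 2 < 4 < 8 < 16 < 32 < 64 < 320
Number of elements in the longest chain: 8


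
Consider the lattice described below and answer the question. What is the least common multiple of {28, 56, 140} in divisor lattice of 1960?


In a divisor lattice, join = lcm (least common multiple).
Compute lcm iteratively: start with first element, then lcm(current, next).
Elements: [28, 56, 140]
lcm(28,56) = 56
lcm(56,140) = 280
Final lcm = 280


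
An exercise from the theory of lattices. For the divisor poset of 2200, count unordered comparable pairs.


A comparable pair {a,b} has a < b or b < a in the order.
Count unordered pairs where one element is strictly below the other.
Examples: {1,2}, {1,4}, {1,5}, {1,8}, ...
Total comparable pairs: 156


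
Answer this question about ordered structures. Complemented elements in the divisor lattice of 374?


An element a is complemented if some b has a meet b = bottom, a join b = top.
a is complemented iff gcd(a, n/a)=1, i.e. a is a unitary divisor of 374.
Complemented elements: 1, 2, 11, 17, 22, 34, ... (2 more)
Count: 8


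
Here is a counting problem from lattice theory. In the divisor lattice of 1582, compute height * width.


Height = length of longest chain minus 1; width = size of largest antichain.
A maximum chain: 1 | 113 | 791 | 1582  (height 3).
A maximum antichain: {2, 7, 113}  (width 3).
Product = 3 * 3 = 9


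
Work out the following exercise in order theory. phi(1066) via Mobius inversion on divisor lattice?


phi(n) = n * prod_{p|n} (1 - 1/p).
Prime divisors of 1066: [2, 13, 41]
phi(1066) = 1066 * (1 - 1/2) * (1 - 1/13) * (1 - 1/41)
phi(1066) = 480


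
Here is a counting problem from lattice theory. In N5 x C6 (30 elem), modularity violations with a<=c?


Modular law: if a <= c then a v (b ^ c) = (a v b) ^ c.
Check all triples (a,b,c) with a <= c among 30 elements.
  e.g. a=(a,0), b=(c,0), c=(b,0): lhs=(a,0) != rhs=(b,0)
  e.g. a=(a,0), b=(c,1), c=(b,0): lhs=(a,0) != rhs=(b,0)
Total violating triples: 126


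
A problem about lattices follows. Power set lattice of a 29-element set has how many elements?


Power set = 2^n.
2^29 = 536870912


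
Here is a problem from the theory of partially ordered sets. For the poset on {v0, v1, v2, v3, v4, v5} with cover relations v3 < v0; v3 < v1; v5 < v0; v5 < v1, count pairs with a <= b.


The order relation is {(a,b) : a <= b}, reflexive so it includes (a,a).
Examples: (v0,v0), (v1,v1), (v2,v2), (v3,v0), (v3,v1), ...
Total ordered pairs: 10


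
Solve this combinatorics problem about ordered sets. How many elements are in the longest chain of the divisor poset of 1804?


A chain is a totally ordered subset; we count the number of elements in a maximum chain.
Compute, for each element x, the size of the longest chain ending at x:
  1: 1
  2: 2
  11: 2
  41: 2
  4: 3
  22: 3
  ...
A maximum chain: 1 < 2 < 4 < 44 < 1804
Number of elements in the longest chain: 5


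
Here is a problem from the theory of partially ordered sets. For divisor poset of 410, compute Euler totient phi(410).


phi(n) = n * prod_{p|n} (1 - 1/p).
Prime divisors of 410: [2, 5, 41]
phi(410) = 410 * (1 - 1/2) * (1 - 1/5) * (1 - 1/41)
phi(410) = 160


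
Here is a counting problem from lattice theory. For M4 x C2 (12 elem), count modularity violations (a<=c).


Modular law: if a <= c then a v (b ^ c) = (a v b) ^ c.
Check all triples (a,b,c) with a <= c among 12 elements.
This lattice is modular (diamonds M_m and their chain-products are modular).
Total violating triples: 0


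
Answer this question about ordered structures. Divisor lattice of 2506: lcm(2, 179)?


Join=lcm.
gcd(2,179)=1
lcm=358


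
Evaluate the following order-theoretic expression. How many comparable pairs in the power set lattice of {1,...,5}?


A comparable pair {a,b} has a < b or b < a in the order.
Count unordered pairs where one element is strictly below the other.
Examples: {{},{1}}, {{},{2}}, {{},{3}}, {{},{4}}, ...
Total comparable pairs: 211


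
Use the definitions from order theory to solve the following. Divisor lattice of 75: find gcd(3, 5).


In a divisor lattice, meet = gcd (greatest common divisor).
By Euclidean algorithm or factoring: gcd(3,5) = 1


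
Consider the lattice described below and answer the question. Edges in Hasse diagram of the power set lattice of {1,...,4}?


A cover relation a -< b holds when a < b with no c strictly between.
Cover relations:
  {} -< {1}
  {} -< {2}
  {} -< {3}
  {} -< {4}
  {1} -< {1,2}
  {1} -< {1,3}
  {1} -< {1,4}
  {2} -< {1,2}
  ...24 more
Total: 32


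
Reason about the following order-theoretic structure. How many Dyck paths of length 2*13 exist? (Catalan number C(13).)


C(n) = C(2n, n) / (n+1).
C(26, 13) = 10400600
C(13) = 10400600 / 14 = 742900


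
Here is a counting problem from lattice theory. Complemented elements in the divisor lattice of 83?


An element a is complemented if some b has a meet b = bottom, a join b = top.
a is complemented iff gcd(a, n/a)=1, i.e. a is a unitary divisor of 83.
Complemented elements: 1, 83
Count: 2


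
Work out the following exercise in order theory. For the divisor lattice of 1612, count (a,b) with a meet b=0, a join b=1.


Complement pair (a,b): a meet b = bottom, a join b = top.
Here: gcd(a,b)=1 and lcm(a,b)=1612, i.e. a*b=1612 with a,b coprime.
Pairs found: (1,1612), (4,403), (13,124), (31,52), ... (4 more)
Total ordered pairs: 8
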